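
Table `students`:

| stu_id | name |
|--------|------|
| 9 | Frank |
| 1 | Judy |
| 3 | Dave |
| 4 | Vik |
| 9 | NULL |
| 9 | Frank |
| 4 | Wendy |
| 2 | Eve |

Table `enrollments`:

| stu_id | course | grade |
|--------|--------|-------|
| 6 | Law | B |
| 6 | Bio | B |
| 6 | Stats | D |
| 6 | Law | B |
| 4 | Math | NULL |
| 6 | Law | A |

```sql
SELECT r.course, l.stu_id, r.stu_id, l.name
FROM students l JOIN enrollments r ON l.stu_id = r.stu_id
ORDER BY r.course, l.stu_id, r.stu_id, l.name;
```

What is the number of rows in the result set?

2

INNER JOIN keeps only pairs where the ON condition holds.
Matching on l.stu_id = r.stu_id.
- l[0] stu_id=9 → no match; dropped.
- l[1] stu_id=1 → no match; dropped.
- l[2] stu_id=3 → no match; dropped.
- l[3] stu_id=4 → 1 match(es) in r → 1 row(s).
- l[4] stu_id=9 → no match; dropped.
- l[5] stu_id=9 → no match; dropped.
- l[6] stu_id=4 → 1 match(es) in r → 1 row(s).
- l[7] stu_id=2 → no match; dropped.
Total: 2 rows.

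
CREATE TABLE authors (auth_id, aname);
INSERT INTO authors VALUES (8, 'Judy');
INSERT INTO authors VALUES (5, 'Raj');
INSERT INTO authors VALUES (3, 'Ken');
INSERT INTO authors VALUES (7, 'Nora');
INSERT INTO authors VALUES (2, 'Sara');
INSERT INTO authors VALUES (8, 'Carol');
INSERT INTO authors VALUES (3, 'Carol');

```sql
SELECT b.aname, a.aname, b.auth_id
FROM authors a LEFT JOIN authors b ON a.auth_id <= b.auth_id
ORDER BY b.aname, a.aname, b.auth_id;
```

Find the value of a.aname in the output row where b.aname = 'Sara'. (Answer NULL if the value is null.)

Sara

LEFT JOIN keeps every row from `authors a`; unmatched rows get NULL for `authors b`'s columns.
Matching on a.auth_id <= b.auth_id.
- a row (auth_id=8): matches 2 b row(s) → 2 output row(s).
- a row (auth_id=5): matches 4 b row(s) → 4 output row(s).
- a row (auth_id=3): matches 6 b row(s) → 6 output row(s).
- a row (auth_id=7): matches 3 b row(s) → 3 output row(s).
- a row (auth_id=2): matches 7 b row(s) → 7 output row(s).
- a row (auth_id=8): matches 2 b row(s) → 2 output row(s).
- a row (auth_id=3): matches 6 b row(s) → 6 output row(s).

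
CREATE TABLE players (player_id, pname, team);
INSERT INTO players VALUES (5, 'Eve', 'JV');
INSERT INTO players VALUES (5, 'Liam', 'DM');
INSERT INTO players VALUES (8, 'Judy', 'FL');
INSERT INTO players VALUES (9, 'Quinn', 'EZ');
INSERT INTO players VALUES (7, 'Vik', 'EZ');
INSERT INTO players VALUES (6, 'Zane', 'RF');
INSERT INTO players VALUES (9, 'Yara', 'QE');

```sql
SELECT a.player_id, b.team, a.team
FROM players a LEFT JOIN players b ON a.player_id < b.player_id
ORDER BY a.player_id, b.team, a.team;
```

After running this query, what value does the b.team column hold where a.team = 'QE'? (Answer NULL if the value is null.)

LEFT JOIN keeps every row from `players a`; unmatched rows get NULL for `players b`'s columns.
Matching on a.player_id < b.player_id.
- player_id=5: 5 matching b row(s), so 5 row(s) emitted.
- player_id=5: 5 matching b row(s), so 5 row(s) emitted.
- player_id=8: 2 matching b row(s), so 2 row(s) emitted.
- player_id=9: no b row matches, row kept with b columns NULL.
- player_id=7: 3 matching b row(s), so 3 row(s) emitted.
- player_id=6: 4 matching b row(s), so 4 row(s) emitted.
- player_id=9: no b row matches, row kept with b columns NULL.

NULL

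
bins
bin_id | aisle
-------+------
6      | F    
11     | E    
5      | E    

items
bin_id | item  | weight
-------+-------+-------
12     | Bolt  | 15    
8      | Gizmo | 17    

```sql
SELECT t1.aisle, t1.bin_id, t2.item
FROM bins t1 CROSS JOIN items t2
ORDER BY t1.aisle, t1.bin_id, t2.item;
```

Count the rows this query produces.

6

CROSS JOIN pairs every row of `bins` with every row of `items`: 3 × 2 = 6 rows.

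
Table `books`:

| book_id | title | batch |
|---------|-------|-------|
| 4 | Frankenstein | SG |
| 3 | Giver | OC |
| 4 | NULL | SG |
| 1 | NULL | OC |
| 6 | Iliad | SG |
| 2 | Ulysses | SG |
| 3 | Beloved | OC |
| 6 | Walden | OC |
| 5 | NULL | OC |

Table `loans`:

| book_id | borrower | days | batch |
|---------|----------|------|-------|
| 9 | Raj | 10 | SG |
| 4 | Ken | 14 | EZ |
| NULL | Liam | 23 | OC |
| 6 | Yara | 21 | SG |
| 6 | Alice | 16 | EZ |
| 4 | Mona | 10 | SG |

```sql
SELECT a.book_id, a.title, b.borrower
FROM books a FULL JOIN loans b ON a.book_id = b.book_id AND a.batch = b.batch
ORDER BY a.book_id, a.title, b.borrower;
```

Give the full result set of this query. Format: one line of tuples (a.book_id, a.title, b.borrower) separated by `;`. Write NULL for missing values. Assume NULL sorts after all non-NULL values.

(1, NULL, NULL); (2, Ulysses, NULL); (3, Beloved, NULL); (3, Giver, NULL); (4, Frankenstein, Mona); (4, NULL, Mona); (5, NULL, NULL); (6, Iliad, Yara); (6, Walden, NULL); (NULL, NULL, Alice); (NULL, NULL, Ken); (NULL, NULL, Liam); (NULL, NULL, Raj)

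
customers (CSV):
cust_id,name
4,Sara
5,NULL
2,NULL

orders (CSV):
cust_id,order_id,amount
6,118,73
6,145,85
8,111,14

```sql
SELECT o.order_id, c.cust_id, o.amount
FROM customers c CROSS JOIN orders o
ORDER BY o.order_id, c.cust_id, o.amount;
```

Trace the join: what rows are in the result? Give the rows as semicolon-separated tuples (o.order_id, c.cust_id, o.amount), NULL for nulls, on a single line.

CROSS JOIN pairs every row of `customers` with every row of `orders`: 3 × 3 = 9 rows.
After projecting and ordering:
o.order_id | c.cust_id | o.amount
111 | 2 | 14
111 | 4 | 14
111 | 5 | 14
118 | 2 | 73
118 | 4 | 73
118 | 5 | 73
145 | 2 | 85
145 | 4 | 85
145 | 5 | 85

(111, 2, 14); (111, 4, 14); (111, 5, 14); (118, 2, 73); (118, 4, 73); (118, 5, 73); (145, 2, 85); (145, 4, 85); (145, 5, 85)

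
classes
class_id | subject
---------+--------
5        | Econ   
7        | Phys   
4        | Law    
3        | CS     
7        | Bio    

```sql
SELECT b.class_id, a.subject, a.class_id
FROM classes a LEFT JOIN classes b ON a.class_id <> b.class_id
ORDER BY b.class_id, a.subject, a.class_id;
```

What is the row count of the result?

18

LEFT JOIN keeps every row from `classes a`; unmatched rows get NULL for `classes b`'s columns.
Matching on a.class_id <> b.class_id.
- a[0] class_id=5 → 4 match(es) in b → 4 row(s).
- a[1] class_id=7 → 3 match(es) in b → 3 row(s).
- a[2] class_id=4 → 4 match(es) in b → 4 row(s).
- a[3] class_id=3 → 4 match(es) in b → 4 row(s).
- a[4] class_id=7 → 3 match(es) in b → 3 row(s).
Total: 18 rows.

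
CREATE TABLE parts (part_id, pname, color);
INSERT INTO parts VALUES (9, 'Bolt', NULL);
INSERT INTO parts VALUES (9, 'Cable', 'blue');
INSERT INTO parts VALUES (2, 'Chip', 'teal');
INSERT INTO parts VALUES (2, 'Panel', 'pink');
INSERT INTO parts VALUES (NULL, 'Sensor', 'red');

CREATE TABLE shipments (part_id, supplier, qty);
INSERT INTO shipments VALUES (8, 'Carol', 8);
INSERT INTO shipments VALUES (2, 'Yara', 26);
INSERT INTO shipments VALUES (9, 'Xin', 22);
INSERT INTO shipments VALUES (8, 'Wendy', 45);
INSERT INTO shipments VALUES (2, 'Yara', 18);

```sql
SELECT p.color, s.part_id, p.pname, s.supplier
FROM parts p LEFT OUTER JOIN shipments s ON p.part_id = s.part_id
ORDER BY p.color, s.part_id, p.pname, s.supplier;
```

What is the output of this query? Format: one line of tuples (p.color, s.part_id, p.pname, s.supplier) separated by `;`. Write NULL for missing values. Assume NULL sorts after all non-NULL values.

(blue, 9, Cable, Xin); (pink, 2, Panel, Yara); (pink, 2, Panel, Yara); (red, NULL, Sensor, NULL); (teal, 2, Chip, Yara); (teal, 2, Chip, Yara); (NULL, 9, Bolt, Xin)

LEFT JOIN keeps every row from `parts`; unmatched rows get NULL for `shipments`'s columns.
Matching on p.part_id = s.part_id. A NULL in a compared column never satisfies the condition.
- p row (part_id=9): matches 1 s row(s) → 1 output row(s).
- p row (part_id=9): matches 1 s row(s) → 1 output row(s).
- p row (part_id=2): matches 2 s row(s) → 2 output row(s).
- p row (part_id=2): matches 2 s row(s) → 2 output row(s).
- p row (part_id=NULL): no match → kept, s columns NULL.
After projecting and ordering:
p.color | s.part_id | p.pname | s.supplier
blue | 9 | Cable | Xin
pink | 2 | Panel | Yara
pink | 2 | Panel | Yara
red | NULL | Sensor | NULL
teal | 2 | Chip | Yara
teal | 2 | Chip | Yara
NULL | 9 | Bolt | Xin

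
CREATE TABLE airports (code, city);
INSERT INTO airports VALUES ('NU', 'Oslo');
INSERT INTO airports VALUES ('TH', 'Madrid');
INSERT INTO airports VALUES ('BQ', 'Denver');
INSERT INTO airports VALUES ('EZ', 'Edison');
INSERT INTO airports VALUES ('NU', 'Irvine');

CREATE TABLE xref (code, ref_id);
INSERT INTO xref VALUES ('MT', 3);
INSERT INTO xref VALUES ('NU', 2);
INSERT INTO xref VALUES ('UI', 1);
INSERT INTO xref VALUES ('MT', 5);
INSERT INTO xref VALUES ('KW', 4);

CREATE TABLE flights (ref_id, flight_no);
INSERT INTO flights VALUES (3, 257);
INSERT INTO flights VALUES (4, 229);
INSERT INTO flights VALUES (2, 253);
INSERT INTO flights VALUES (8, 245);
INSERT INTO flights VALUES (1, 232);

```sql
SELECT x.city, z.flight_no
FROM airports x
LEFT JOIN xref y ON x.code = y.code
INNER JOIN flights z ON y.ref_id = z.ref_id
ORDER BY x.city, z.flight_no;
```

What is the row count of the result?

2

Joins associate left-to-right: airports LEFT JOIN xref on code gives 5 intermediate row(s).
Then INNER JOIN `flights z` on ref_id: keep only rows whose y.ref_id appears in z.
Result: 2 row(s).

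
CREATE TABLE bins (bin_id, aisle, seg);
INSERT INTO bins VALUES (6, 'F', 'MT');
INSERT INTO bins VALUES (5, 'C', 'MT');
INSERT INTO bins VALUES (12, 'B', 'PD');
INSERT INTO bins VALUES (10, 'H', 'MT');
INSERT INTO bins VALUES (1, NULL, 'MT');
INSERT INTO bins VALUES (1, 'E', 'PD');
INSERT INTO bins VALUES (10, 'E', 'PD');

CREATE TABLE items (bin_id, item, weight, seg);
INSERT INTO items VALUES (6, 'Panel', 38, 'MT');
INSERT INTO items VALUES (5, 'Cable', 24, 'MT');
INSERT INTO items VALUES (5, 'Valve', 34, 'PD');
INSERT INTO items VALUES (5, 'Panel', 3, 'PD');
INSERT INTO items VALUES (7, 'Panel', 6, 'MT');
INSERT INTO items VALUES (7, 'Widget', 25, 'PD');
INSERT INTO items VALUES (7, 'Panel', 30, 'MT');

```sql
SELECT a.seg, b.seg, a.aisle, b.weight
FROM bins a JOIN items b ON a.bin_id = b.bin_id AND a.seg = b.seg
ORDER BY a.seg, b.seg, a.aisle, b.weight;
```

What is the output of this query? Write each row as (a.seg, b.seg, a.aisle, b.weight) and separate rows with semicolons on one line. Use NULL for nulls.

(MT, MT, C, 24); (MT, MT, F, 38)

INNER JOIN keeps only pairs where the ON condition holds.
Matching on a.bin_id = b.bin_id AND a.seg = b.seg.
- a (bin_id=6, seg=MT) pairs with 1 row(s) of b.
- a (bin_id=5, seg=MT) pairs with 1 row(s) of b.
- a (bin_id=12, seg=PD) has no partner → excluded.
- a (bin_id=10, seg=MT) has no partner → excluded.
- a (bin_id=1, seg=MT) has no partner → excluded.
- a (bin_id=1, seg=PD) has no partner → excluded.
- a (bin_id=10, seg=PD) has no partner → excluded.
After projecting and ordering:
a.seg | b.seg | a.aisle | b.weight
MT | MT | C | 24
MT | MT | F | 38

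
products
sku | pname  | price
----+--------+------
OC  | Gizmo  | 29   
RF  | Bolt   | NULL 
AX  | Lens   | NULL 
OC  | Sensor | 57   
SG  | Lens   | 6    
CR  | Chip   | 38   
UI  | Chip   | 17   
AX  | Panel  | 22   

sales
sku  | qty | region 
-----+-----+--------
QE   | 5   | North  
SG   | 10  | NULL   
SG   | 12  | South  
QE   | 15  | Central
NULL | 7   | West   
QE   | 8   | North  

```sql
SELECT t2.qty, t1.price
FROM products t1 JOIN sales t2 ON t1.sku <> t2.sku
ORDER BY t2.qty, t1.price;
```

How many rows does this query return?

38

INNER JOIN keeps only pairs where the ON condition holds.
Matching on t1.sku <> t2.sku. A NULL in a compared column never satisfies the condition.
Matched pairs: 38.
Total: 38 rows.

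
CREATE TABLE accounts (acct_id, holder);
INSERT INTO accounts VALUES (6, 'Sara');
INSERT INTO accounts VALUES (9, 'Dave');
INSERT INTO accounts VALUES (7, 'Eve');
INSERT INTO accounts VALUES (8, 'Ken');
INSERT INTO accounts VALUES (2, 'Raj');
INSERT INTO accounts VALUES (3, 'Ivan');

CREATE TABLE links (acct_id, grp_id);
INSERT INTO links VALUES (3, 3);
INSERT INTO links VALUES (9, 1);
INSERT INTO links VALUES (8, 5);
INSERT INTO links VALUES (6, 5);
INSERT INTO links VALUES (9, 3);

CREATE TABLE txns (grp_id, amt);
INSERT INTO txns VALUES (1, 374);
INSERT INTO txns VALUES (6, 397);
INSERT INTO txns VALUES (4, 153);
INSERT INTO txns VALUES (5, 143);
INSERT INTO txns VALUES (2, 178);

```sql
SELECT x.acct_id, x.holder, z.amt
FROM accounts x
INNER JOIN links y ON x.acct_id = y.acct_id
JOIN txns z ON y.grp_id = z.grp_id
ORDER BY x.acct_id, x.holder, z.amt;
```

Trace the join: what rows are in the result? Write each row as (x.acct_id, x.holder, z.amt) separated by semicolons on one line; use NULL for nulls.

(6, Sara, 143); (8, Ken, 143); (9, Dave, 374)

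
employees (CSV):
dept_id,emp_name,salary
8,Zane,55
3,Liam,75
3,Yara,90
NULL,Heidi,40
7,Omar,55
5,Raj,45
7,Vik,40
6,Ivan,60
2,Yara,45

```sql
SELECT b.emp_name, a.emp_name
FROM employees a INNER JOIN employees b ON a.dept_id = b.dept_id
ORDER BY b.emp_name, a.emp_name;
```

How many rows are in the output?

INNER JOIN keeps only pairs where the ON condition holds.
Matching on a.dept_id = b.dept_id. A NULL in a compared column never satisfies the condition.
- a row (dept_id=8): matches 1 b row(s) → 1 output row(s).
- a row (dept_id=3): matches 2 b row(s) → 2 output row(s).
- a row (dept_id=3): matches 2 b row(s) → 2 output row(s).
- a row (dept_id=NULL): no match → dropped.
- a row (dept_id=7): matches 2 b row(s) → 2 output row(s).
- a row (dept_id=5): matches 1 b row(s) → 1 output row(s).
- a row (dept_id=7): matches 2 b row(s) → 2 output row(s).
- a row (dept_id=6): matches 1 b row(s) → 1 output row(s).
- a row (dept_id=2): matches 1 b row(s) → 1 output row(s).
Total: 12 rows.

12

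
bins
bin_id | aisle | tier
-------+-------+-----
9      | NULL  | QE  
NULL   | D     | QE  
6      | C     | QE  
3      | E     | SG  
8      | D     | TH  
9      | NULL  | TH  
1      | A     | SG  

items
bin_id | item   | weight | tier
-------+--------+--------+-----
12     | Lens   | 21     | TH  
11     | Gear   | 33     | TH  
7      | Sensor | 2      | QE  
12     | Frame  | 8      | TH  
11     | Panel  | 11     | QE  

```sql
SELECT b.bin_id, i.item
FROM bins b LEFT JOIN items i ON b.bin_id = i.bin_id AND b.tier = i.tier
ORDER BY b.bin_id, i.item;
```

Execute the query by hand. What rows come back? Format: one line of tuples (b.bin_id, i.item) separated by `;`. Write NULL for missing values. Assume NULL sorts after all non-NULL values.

(1, NULL); (3, NULL); (6, NULL); (8, NULL); (9, NULL); (9, NULL); (NULL, NULL)

LEFT JOIN keeps every row from `bins`; unmatched rows get NULL for `items`'s columns.
Matching on b.bin_id = i.bin_id AND b.tier = i.tier. A NULL in a compared column never satisfies the condition.
- b[0] bin_id=9, tier=QE → no match; kept with NULLs on the i side.
- b[1] bin_id=NULL, tier=QE → no match; kept with NULLs on the i side.
- b[2] bin_id=6, tier=QE → no match; kept with NULLs on the i side.
- b[3] bin_id=3, tier=SG → no match; kept with NULLs on the i side.
- b[4] bin_id=8, tier=TH → no match; kept with NULLs on the i side.
- b[5] bin_id=9, tier=TH → no match; kept with NULLs on the i side.
- b[6] bin_id=1, tier=SG → no match; kept with NULLs on the i side.
After projecting and ordering:
b.bin_id | i.item
1 | NULL
3 | NULL
6 | NULL
8 | NULL
9 | NULL
9 | NULL
NULL | NULL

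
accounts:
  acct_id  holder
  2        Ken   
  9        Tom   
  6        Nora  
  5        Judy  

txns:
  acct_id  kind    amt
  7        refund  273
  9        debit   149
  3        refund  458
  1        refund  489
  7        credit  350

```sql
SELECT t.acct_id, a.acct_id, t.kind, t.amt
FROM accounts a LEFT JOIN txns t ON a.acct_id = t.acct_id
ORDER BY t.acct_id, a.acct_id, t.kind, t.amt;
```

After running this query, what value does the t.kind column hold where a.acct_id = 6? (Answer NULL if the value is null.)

LEFT JOIN keeps every row from `accounts`; unmatched rows get NULL for `txns`'s columns.
Matching on a.acct_id = t.acct_id.
Matched pairs: 1; unmatched a rows kept: 3.

NULL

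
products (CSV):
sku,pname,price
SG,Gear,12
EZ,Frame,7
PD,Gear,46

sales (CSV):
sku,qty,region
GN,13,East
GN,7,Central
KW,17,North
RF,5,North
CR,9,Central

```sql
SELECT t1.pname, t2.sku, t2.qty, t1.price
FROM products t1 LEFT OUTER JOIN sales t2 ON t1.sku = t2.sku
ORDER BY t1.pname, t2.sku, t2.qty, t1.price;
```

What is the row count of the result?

LEFT JOIN keeps every row from `products`; unmatched rows get NULL for `sales`'s columns.
Matching on t1.sku = t2.sku.
- t1 (sku=SG) has no partner → padded with NULL.
- t1 (sku=EZ) has no partner → padded with NULL.
- t1 (sku=PD) has no partner → padded with NULL.
Total: 0 matched + 3 padded = 3 rows.

3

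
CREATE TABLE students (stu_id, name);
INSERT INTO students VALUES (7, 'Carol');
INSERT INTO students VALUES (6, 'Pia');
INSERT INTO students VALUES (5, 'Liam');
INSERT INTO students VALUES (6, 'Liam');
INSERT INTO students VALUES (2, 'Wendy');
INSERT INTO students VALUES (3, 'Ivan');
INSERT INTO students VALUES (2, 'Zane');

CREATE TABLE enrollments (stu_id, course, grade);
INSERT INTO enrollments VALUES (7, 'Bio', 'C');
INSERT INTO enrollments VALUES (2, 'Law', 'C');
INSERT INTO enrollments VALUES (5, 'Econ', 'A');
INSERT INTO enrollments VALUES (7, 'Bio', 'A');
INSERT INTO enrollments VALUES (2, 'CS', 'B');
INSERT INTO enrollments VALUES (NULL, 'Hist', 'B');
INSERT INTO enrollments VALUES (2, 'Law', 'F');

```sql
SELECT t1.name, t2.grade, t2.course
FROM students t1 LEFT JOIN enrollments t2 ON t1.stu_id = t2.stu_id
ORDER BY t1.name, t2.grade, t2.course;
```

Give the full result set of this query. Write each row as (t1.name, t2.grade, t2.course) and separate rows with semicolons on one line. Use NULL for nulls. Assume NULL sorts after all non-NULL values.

LEFT JOIN keeps every row from `students`; unmatched rows get NULL for `enrollments`'s columns.
Matching on t1.stu_id = t2.stu_id. A NULL in a compared column never satisfies the condition.
Matched pairs: 9; unmatched t1 rows kept: 3.

(Carol, A, Bio); (Carol, C, Bio); (Ivan, NULL, NULL); (Liam, A, Econ); (Liam, NULL, NULL); (Pia, NULL, NULL); (Wendy, B, CS); (Wendy, C, Law); (Wendy, F, Law); (Zane, B, CS); (Zane, C, Law); (Zane, F, Law)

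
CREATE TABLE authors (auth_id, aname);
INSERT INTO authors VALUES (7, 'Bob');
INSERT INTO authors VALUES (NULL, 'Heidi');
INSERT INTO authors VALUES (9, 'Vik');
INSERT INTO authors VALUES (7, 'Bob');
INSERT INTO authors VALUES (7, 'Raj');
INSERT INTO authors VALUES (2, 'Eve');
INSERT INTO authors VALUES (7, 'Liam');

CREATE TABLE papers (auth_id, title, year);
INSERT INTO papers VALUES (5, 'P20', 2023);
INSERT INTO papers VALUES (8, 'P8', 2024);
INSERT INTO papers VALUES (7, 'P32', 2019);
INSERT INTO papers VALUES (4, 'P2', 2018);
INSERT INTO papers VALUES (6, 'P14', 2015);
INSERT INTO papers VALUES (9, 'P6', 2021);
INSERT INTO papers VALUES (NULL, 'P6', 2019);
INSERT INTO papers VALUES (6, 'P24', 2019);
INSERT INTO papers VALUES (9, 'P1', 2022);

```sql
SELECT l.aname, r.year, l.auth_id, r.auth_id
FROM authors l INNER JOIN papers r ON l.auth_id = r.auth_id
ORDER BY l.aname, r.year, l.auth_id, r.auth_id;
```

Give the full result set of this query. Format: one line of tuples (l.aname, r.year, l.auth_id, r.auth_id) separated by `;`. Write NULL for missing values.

(Bob, 2019, 7, 7); (Bob, 2019, 7, 7); (Liam, 2019, 7, 7); (Raj, 2019, 7, 7); (Vik, 2021, 9, 9); (Vik, 2022, 9, 9)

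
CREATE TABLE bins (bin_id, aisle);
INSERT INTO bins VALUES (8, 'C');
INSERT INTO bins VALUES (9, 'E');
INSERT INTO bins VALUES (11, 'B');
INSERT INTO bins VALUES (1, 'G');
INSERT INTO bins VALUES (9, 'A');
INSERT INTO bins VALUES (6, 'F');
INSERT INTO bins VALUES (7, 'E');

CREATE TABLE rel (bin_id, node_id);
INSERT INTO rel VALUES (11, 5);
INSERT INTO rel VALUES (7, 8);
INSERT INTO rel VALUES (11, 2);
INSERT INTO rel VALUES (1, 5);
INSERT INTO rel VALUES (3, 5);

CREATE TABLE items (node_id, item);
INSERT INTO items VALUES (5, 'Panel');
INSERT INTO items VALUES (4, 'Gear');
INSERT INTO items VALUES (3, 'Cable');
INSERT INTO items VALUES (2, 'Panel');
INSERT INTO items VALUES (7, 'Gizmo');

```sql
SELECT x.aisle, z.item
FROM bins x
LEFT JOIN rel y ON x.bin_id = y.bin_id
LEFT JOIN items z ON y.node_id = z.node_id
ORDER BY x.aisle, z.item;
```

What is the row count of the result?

8

Evaluate left to right. First `bins x LEFT JOIN rel y` on bin_id: 8 row(s).
Then LEFT JOIN `items z` on node_id: each of those 8 rows is kept; rows whose y.node_id has no match in z get NULL for z's columns.
Result: 8 row(s).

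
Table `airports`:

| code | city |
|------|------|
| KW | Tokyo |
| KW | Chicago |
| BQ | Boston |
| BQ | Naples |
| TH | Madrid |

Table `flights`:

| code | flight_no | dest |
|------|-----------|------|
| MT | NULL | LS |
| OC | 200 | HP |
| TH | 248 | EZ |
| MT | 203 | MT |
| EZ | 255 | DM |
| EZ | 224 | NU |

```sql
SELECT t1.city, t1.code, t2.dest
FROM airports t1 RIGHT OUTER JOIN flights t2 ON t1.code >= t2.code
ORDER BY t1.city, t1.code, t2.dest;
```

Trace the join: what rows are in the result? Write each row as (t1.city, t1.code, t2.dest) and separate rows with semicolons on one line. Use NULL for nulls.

(Chicago, KW, DM); (Chicago, KW, NU); (Madrid, TH, DM); (Madrid, TH, EZ); (Madrid, TH, HP); (Madrid, TH, LS); (Madrid, TH, MT); (Madrid, TH, NU); (Tokyo, KW, DM); (Tokyo, KW, NU)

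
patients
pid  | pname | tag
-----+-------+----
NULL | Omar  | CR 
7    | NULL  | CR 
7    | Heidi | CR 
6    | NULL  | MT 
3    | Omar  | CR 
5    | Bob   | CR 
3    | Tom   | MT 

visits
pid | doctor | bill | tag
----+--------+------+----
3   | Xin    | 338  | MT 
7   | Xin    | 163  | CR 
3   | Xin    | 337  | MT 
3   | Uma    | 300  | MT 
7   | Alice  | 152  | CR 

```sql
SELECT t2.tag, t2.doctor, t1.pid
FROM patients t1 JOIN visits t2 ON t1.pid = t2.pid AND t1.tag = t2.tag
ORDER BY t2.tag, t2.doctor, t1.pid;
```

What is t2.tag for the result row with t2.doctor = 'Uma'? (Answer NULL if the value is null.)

INNER JOIN keeps only pairs where the ON condition holds.
Matching on t1.pid = t2.pid AND t1.tag = t2.tag. A NULL in a compared column never satisfies the condition.
Matched pairs: 7.

MT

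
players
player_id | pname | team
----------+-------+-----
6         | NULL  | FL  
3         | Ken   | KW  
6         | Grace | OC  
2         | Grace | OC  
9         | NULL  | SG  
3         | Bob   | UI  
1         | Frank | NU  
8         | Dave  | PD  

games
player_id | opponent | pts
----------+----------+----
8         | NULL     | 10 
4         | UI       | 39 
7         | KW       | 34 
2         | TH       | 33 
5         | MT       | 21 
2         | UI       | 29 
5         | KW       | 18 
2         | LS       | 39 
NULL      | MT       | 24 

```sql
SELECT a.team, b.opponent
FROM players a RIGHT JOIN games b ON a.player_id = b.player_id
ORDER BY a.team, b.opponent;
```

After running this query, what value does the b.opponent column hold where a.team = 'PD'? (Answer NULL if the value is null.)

RIGHT JOIN keeps every row from `games`; unmatched rows get NULL for `players`'s columns.
Matching on a.player_id = b.player_id. A NULL in a compared column never satisfies the condition.
Matched pairs: 4; unmatched b rows kept: 5.

NULL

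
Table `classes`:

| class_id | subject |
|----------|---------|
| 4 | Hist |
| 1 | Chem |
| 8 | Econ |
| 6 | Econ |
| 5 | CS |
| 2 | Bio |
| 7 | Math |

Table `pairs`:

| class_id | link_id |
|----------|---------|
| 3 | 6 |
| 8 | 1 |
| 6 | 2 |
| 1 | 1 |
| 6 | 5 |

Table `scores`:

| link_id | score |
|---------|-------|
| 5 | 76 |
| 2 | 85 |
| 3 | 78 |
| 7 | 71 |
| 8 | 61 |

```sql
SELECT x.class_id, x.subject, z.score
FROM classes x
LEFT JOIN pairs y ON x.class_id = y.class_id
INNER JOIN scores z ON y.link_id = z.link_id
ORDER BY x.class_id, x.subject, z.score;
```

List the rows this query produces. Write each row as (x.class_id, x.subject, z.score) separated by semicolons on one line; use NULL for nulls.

(6, Econ, 76); (6, Econ, 85)

Joins associate left-to-right: classes LEFT JOIN pairs on class_id gives 8 intermediate row(s).
Then INNER JOIN `scores z` on link_id: keep only rows whose y.link_id appears in z.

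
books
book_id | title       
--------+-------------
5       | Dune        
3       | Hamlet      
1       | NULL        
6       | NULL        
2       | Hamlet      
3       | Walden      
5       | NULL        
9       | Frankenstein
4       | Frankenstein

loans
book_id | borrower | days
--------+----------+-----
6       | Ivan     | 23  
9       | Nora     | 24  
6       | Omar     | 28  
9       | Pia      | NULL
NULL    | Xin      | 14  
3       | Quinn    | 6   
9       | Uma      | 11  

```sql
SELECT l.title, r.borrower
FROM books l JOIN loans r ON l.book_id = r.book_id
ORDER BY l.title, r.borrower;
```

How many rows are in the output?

7

INNER JOIN keeps only pairs where the ON condition holds.
Matching on l.book_id = r.book_id. A NULL in a compared column never satisfies the condition.
Matched pairs: 7.
Total: 7 rows.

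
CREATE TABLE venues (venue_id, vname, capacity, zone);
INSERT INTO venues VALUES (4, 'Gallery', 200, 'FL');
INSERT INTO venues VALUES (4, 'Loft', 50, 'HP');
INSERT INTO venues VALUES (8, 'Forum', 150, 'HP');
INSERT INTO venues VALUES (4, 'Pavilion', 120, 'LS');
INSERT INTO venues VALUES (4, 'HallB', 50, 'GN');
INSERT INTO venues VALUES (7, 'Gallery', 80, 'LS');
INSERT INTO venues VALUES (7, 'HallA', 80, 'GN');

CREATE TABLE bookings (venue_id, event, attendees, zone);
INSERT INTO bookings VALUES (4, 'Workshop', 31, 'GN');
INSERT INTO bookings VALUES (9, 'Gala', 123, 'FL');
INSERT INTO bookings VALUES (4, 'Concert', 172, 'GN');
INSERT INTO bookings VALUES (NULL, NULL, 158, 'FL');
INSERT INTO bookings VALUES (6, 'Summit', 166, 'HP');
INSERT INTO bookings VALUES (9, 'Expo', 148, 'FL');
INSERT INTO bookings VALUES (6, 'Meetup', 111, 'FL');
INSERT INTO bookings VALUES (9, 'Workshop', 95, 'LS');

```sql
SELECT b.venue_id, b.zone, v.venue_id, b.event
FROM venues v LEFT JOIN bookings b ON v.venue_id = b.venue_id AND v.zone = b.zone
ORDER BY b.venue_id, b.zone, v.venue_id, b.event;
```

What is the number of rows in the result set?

8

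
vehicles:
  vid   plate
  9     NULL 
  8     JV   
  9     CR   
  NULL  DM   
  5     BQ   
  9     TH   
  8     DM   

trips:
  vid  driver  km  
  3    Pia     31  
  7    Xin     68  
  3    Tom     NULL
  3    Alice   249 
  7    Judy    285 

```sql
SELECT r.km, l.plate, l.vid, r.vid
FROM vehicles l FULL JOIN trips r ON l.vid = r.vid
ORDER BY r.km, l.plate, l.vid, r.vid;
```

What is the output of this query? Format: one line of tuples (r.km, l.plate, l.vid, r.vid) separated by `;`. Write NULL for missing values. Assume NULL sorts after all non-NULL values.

FULL OUTER JOIN keeps every row from both sides; unmatched rows get NULL for the other side's columns.
Matching on l.vid = r.vid. A NULL in a compared column never satisfies the condition.
- vid=9: no r row matches, row kept with r columns NULL.
- vid=8: no r row matches, row kept with r columns NULL.
- vid=9: no r row matches, row kept with r columns NULL.
- vid=NULL: no r row matches, row kept with r columns NULL.
- vid=5: no r row matches, row kept with r columns NULL.
- vid=9: no r row matches, row kept with r columns NULL.
- vid=8: no r row matches, row kept with r columns NULL.
- plus 5 unmatched r row(s), each kept with NULL l columns.

(31, NULL, NULL, 3); (68, NULL, NULL, 7); (249, NULL, NULL, 3); (285, NULL, NULL, 7); (NULL, BQ, 5, NULL); (NULL, CR, 9, NULL); (NULL, DM, 8, NULL); (NULL, DM, NULL, NULL); (NULL, JV, 8, NULL); (NULL, TH, 9, NULL); (NULL, NULL, 9, NULL); (NULL, NULL, NULL, 3)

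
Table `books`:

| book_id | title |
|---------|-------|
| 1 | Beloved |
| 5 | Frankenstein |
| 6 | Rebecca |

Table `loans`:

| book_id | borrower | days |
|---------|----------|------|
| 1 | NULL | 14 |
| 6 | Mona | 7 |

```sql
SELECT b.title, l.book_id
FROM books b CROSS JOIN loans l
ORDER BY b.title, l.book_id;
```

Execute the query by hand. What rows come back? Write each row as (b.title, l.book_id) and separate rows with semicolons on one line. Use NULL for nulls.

CROSS JOIN pairs every row of `books` with every row of `loans`: 3 × 2 = 6 rows.

(Beloved, 1); (Beloved, 6); (Frankenstein, 1); (Frankenstein, 6); (Rebecca, 1); (Rebecca, 6)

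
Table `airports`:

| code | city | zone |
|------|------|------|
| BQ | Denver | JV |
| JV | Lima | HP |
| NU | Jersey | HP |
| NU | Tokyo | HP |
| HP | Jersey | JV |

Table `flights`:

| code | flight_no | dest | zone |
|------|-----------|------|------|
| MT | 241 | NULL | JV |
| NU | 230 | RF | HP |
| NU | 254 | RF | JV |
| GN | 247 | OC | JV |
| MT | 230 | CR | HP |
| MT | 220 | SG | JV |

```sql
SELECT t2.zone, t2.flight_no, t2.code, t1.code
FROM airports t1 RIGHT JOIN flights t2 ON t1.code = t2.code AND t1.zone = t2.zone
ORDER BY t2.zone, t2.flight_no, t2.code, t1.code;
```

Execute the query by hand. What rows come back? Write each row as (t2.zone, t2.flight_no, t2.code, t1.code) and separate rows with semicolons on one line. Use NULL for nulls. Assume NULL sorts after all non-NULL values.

(HP, 230, MT, NULL); (HP, 230, NU, NU); (HP, 230, NU, NU); (JV, 220, MT, NULL); (JV, 241, MT, NULL); (JV, 247, GN, NULL); (JV, 254, NU, NULL)

RIGHT JOIN keeps every row from `flights`; unmatched rows get NULL for `airports`'s columns.
Matching on t1.code = t2.code AND t1.zone = t2.zone.
- t1[0] code=BQ, zone=JV → no match.
- t1[1] code=JV, zone=HP → no match.
- t1[2] code=NU, zone=HP → 1 match(es) in t2 → 1 row(s).
- t1[3] code=NU, zone=HP → 1 match(es) in t2 → 1 row(s).
- t1[4] code=HP, zone=JV → no match.
- plus 5 unmatched t2 row(s), each kept with NULL t1 columns.
After projecting and ordering:
t2.zone | t2.flight_no | t2.code | t1.code
HP | 230 | MT | NULL
HP | 230 | NU | NU
HP | 230 | NU | NU
JV | 220 | MT | NULL
JV | 241 | MT | NULL
JV | 247 | GN | NULL
JV | 254 | NU | NULL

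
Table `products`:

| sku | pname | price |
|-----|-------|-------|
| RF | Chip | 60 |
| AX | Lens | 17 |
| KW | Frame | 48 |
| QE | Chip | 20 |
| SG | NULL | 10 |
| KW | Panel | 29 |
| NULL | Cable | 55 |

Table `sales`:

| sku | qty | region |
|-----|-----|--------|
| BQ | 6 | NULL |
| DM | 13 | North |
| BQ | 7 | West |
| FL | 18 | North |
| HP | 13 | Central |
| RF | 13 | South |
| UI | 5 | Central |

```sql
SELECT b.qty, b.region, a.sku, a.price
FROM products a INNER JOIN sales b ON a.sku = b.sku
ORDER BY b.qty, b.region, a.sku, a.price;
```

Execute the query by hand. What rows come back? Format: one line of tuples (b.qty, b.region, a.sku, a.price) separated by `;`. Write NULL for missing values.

INNER JOIN keeps only pairs where the ON condition holds.
Matching on a.sku = b.sku. A NULL in a compared column never satisfies the condition.
- a (sku=RF) pairs with 1 row(s) of b.
- a (sku=AX) has no partner → excluded.
- a (sku=KW) has no partner → excluded.
- a (sku=QE) has no partner → excluded.
- a (sku=SG) has no partner → excluded.
- a (sku=KW) has no partner → excluded.
- a (sku=NULL) has no partner → excluded.
After projecting and ordering:
b.qty | b.region | a.sku | a.price
13 | South | RF | 60

(13, South, RF, 60)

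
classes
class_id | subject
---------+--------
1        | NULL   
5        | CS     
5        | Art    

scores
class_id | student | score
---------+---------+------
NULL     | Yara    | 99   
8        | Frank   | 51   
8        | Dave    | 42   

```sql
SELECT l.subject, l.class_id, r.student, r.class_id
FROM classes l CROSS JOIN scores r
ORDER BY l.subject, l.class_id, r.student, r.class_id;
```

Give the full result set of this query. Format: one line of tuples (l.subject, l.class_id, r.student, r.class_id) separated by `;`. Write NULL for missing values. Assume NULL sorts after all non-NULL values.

CROSS JOIN pairs every row of `classes` with every row of `scores`: 3 × 3 = 9 rows.

(Art, 5, Dave, 8); (Art, 5, Frank, 8); (Art, 5, Yara, NULL); (CS, 5, Dave, 8); (CS, 5, Frank, 8); (CS, 5, Yara, NULL); (NULL, 1, Dave, 8); (NULL, 1, Frank, 8); (NULL, 1, Yara, NULL)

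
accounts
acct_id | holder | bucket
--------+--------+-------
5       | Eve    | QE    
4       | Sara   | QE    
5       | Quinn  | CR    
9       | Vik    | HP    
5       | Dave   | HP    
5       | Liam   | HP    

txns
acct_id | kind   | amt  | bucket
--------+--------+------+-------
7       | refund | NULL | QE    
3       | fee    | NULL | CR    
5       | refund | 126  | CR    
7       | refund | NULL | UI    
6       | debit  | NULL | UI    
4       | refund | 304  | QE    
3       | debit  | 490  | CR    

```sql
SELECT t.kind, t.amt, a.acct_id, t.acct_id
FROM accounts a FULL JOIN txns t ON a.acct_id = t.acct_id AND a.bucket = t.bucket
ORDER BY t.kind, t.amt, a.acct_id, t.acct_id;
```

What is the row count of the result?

FULL OUTER JOIN keeps every row from both sides; unmatched rows get NULL for the other side's columns.
Matching on a.acct_id = t.acct_id AND a.bucket = t.bucket.
- a (acct_id=5, bucket=QE) has no partner → padded with NULL.
- a (acct_id=4, bucket=QE) pairs with 1 row(s) of t.
- a (acct_id=5, bucket=CR) pairs with 1 row(s) of t.
- a (acct_id=9, bucket=HP) has no partner → padded with NULL.
- a (acct_id=5, bucket=HP) has no partner → padded with NULL.
- a (acct_id=5, bucket=HP) has no partner → padded with NULL.
- plus 5 unmatched t row(s), each kept with NULL a columns.
Total: 2 matched + 9 padded = 11 rows.

11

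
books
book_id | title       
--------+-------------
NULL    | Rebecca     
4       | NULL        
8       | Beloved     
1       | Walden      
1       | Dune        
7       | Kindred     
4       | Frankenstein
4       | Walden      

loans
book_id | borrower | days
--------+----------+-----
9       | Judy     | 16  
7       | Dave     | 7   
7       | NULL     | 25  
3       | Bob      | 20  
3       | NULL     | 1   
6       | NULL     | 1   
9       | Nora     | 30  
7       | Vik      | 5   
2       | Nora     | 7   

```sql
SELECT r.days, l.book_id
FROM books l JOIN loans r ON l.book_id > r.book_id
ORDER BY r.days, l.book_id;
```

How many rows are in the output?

20

INNER JOIN keeps only pairs where the ON condition holds.
Matching on l.book_id > r.book_id. A NULL in a compared column never satisfies the condition.
- l[0] book_id=NULL → no match; dropped.
- l[1] book_id=4 → 3 match(es) in r → 3 row(s).
- l[2] book_id=8 → 7 match(es) in r → 7 row(s).
- l[3] book_id=1 → no match; dropped.
- l[4] book_id=1 → no match; dropped.
- l[5] book_id=7 → 4 match(es) in r → 4 row(s).
- l[6] book_id=4 → 3 match(es) in r → 3 row(s).
- l[7] book_id=4 → 3 match(es) in r → 3 row(s).
Total: 20 rows.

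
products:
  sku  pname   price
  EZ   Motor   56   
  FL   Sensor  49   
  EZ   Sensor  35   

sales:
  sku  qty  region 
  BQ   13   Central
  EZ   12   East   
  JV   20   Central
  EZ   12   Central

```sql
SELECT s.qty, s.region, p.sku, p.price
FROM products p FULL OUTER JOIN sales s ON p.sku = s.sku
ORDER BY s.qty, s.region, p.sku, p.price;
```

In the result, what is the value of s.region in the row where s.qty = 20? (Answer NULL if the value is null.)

FULL OUTER JOIN keeps every row from both sides; unmatched rows get NULL for the other side's columns.
Matching on p.sku = s.sku.
Matched pairs: 4; unmatched p rows kept: 1; unmatched s rows kept: 2.

Central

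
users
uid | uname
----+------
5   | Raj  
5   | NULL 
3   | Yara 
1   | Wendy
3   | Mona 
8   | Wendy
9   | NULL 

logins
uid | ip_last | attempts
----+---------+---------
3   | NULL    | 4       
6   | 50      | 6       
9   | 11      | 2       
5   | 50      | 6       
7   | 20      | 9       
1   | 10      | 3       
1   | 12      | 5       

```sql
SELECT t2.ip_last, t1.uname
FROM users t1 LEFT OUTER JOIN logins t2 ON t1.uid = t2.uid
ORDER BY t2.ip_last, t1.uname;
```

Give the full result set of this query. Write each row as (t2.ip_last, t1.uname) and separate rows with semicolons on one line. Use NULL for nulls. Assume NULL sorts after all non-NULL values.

(10, Wendy); (11, NULL); (12, Wendy); (50, Raj); (50, NULL); (NULL, Mona); (NULL, Wendy); (NULL, Yara)

LEFT JOIN keeps every row from `users`; unmatched rows get NULL for `logins`'s columns.
Matching on t1.uid = t2.uid.
- t1 row (uid=5): matches 1 t2 row(s) → 1 output row(s).
- t1 row (uid=5): matches 1 t2 row(s) → 1 output row(s).
- t1 row (uid=3): matches 1 t2 row(s) → 1 output row(s).
- t1 row (uid=1): matches 2 t2 row(s) → 2 output row(s).
- t1 row (uid=3): matches 1 t2 row(s) → 1 output row(s).
- t1 row (uid=8): no match → kept, t2 columns NULL.
- t1 row (uid=9): matches 1 t2 row(s) → 1 output row(s).
After projecting and ordering:
t2.ip_last | t1.uname
10 | Wendy
11 | NULL
12 | Wendy
50 | Raj
50 | NULL
NULL | Mona
NULL | Wendy
NULL | Yara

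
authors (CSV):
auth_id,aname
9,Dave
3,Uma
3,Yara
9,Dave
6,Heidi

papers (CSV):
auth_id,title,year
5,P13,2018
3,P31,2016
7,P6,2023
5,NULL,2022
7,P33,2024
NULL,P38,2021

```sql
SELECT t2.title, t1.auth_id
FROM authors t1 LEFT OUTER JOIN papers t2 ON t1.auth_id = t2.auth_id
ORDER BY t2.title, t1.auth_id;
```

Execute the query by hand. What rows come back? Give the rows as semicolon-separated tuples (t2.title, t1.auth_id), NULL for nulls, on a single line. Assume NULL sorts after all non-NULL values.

LEFT JOIN keeps every row from `authors`; unmatched rows get NULL for `papers`'s columns.
Matching on t1.auth_id = t2.auth_id. A NULL in a compared column never satisfies the condition.
Matched pairs: 2; unmatched t1 rows kept: 3.

(P31, 3); (P31, 3); (NULL, 6); (NULL, 9); (NULL, 9)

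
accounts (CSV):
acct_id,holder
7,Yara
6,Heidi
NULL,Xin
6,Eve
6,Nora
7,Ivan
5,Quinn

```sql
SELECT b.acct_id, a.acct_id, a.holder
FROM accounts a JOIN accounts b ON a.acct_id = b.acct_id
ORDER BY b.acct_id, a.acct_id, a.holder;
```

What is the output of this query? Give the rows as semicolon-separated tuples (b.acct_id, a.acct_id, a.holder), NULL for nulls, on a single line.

INNER JOIN keeps only pairs where the ON condition holds.
Matching on a.acct_id = b.acct_id. A NULL in a compared column never satisfies the condition.
Matched pairs: 14.

(5, 5, Quinn); (6, 6, Eve); (6, 6, Eve); (6, 6, Eve); (6, 6, Heidi); (6, 6, Heidi); (6, 6, Heidi); (6, 6, Nora); (6, 6, Nora); (6, 6, Nora); (7, 7, Ivan); (7, 7, Ivan); (7, 7, Yara); (7, 7, Yara)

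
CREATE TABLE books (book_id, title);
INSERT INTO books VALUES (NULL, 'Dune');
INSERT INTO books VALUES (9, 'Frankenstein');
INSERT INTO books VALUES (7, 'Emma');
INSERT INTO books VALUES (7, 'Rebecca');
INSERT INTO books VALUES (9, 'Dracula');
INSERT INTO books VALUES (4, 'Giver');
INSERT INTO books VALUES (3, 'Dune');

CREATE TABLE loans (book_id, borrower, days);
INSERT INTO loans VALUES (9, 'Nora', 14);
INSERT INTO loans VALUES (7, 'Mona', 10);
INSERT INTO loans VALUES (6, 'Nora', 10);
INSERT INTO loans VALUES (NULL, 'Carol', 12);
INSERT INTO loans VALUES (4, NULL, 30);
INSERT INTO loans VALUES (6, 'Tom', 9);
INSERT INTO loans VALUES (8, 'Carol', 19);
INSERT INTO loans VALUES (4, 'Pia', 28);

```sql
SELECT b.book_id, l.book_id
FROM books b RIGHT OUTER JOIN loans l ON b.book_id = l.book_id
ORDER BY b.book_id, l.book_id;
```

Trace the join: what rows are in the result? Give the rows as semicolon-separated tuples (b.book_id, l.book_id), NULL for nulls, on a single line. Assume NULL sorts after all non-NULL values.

(4, 4); (4, 4); (7, 7); (7, 7); (9, 9); (9, 9); (NULL, 6); (NULL, 6); (NULL, 8); (NULL, NULL)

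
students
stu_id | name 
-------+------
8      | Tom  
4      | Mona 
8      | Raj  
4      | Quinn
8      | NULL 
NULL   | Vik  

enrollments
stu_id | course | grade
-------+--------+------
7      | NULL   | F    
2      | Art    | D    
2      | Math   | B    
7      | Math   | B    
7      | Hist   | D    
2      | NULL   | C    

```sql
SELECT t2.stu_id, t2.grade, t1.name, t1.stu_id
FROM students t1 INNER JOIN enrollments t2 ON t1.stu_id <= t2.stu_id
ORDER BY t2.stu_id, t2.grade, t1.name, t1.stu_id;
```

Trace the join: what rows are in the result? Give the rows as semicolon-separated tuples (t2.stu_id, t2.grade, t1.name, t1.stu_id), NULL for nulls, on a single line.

(7, B, Mona, 4); (7, B, Quinn, 4); (7, D, Mona, 4); (7, D, Quinn, 4); (7, F, Mona, 4); (7, F, Quinn, 4)

INNER JOIN keeps only pairs where the ON condition holds.
Matching on t1.stu_id <= t2.stu_id. A NULL in a compared column never satisfies the condition.
Matched pairs: 6.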